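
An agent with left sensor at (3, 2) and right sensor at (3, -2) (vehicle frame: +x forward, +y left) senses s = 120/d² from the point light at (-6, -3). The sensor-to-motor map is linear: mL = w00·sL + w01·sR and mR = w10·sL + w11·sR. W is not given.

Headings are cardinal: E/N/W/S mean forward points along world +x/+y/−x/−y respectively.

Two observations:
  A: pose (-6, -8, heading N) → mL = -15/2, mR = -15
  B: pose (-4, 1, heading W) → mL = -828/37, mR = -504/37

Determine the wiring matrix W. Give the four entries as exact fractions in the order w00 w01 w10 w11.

obs A: pose=(-6,-8,N) → sL=15, sR=15, mL=-15/2, mR=-15
obs B: pose=(-4,1,W) → sL=24, sR=120/37, mL=-828/37, mR=-504/37
sensor matrix S = [[15, 15], [24, 120/37]]; det S = -11520/37
solve [mL_A; mL_B] = S·[w00; w01] and [mR_A; mR_B] = S·[w10; w11]:
  w00 = -1, w01 = 1/2, w10 = -1/2, w11 = -1/2

-1 1/2 -1/2 -1/2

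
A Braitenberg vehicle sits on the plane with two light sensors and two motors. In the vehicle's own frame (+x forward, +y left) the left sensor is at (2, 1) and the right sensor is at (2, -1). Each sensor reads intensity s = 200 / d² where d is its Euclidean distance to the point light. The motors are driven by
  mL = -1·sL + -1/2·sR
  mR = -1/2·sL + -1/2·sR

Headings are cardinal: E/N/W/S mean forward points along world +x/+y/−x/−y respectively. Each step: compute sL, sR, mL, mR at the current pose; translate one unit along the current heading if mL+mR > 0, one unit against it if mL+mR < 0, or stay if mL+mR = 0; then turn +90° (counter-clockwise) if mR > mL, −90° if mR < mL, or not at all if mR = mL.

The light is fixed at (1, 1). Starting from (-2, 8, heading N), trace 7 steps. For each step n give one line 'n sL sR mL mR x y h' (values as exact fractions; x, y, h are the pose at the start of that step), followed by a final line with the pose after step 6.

n=0: pose=(-2,8,N); sL=200/97, sR=40/17; mL=-5340/1649, mR=-3640/1649; mL+mR=-8980/1649 → advance -1; mR−mL=100/97 → turn +1·90°
n=1: pose=(-2,7,W); sL=4, sR=100/37; mL=-198/37, mR=-124/37; mL+mR=-322/37 → advance -1; mR−mL=2 → turn +1·90°
n=2: pose=(-1,7,S); sL=200/17, sR=8; mL=-268/17, mR=-168/17; mL+mR=-436/17 → advance -1; mR−mL=100/17 → turn +1·90°
n=3: pose=(-1,8,E); sL=25/8, sR=50/9; mL=-425/72, mR=-625/144; mL+mR=-1475/144 → advance -1; mR−mL=25/16 → turn +1·90°
n=4: pose=(-2,8,N); sL=200/97, sR=40/17; mL=-5340/1649, mR=-3640/1649; mL+mR=-8980/1649 → advance -1; mR−mL=100/97 → turn +1·90°
n=5: pose=(-2,7,W); sL=4, sR=100/37; mL=-198/37, mR=-124/37; mL+mR=-322/37 → advance -1; mR−mL=2 → turn +1·90°
n=6: pose=(-1,7,S); sL=200/17, sR=8; mL=-268/17, mR=-168/17; mL+mR=-436/17 → advance -1; mR−mL=100/17 → turn +1·90°

0 200/97 40/17 -5340/1649 -3640/1649 -2 8 N
1 4 100/37 -198/37 -124/37 -2 7 W
2 200/17 8 -268/17 -168/17 -1 7 S
3 25/8 50/9 -425/72 -625/144 -1 8 E
4 200/97 40/17 -5340/1649 -3640/1649 -2 8 N
5 4 100/37 -198/37 -124/37 -2 7 W
6 200/17 8 -268/17 -168/17 -1 7 S
final -1 8 E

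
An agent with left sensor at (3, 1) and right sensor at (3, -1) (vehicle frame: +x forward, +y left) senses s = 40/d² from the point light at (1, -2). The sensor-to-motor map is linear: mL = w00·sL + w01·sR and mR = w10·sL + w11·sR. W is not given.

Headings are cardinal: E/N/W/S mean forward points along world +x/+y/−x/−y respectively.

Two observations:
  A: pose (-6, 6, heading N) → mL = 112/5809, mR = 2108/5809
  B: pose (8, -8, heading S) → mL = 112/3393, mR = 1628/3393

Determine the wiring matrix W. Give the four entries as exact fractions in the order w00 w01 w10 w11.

obs A: pose=(-6,6,N) → sL=8/37, sR=40/157, mL=112/5809, mR=2108/5809
obs B: pose=(8,-8,S) → sL=8/29, sR=40/117, mL=112/3393, mR=1628/3393
sensor matrix S = [[8/37, 40/157], [8/29, 40/117]]; det S = 71680/19709937
solve [mL_A; mL_B] = S·[w00; w01] and [mR_A; mR_B] = S·[w10; w11]:
  w00 = -1/2, w01 = 1/2, w10 = 1/2, w11 = 1

-1/2 1/2 1/2 1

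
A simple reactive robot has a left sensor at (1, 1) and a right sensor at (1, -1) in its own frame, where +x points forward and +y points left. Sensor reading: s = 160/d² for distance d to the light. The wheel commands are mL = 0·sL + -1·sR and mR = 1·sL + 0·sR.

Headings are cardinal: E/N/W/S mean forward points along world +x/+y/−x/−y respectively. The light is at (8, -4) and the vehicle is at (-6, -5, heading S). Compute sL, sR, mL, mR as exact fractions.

left sensor world pos  = (-5, -6); dL² = 173
right sensor world pos = (-7, -6); dR² = 229
sL = 160/173 = 160/173
sR = 160/229 = 160/229
mL = 0·sL + -1·sR = -160/229
mR = 1·sL + 0·sR = 160/173

160/173 160/229 -160/229 160/173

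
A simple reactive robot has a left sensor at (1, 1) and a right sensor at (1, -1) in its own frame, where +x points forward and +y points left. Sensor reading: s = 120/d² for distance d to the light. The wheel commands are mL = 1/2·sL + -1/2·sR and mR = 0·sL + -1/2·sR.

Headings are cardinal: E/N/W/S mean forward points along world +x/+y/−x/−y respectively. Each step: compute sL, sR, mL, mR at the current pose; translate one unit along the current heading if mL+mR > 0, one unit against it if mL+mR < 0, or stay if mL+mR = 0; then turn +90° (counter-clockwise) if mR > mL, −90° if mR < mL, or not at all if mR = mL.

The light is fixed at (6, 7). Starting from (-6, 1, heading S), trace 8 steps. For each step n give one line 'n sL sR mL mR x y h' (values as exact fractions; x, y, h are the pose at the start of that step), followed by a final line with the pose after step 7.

0 12/17 60/109 144/1853 -30/109 -6 1 S
1 24/41 24/37 -48/1517 -12/37 -6 2 W
2 3/4 30/29 -33/232 -15/29 -5 2 N
3 24/25 120/149 288/3725 -60/149 -5 1 E
4 12/17 60/109 144/1853 -30/109 -6 1 S
5 24/41 24/37 -48/1517 -12/37 -6 2 W
6 3/4 30/29 -33/232 -15/29 -5 2 N
7 24/25 120/149 288/3725 -60/149 -5 1 E
final -6 1 S

n=0: pose=(-6,1,S); sL=12/17, sR=60/109; mL=144/1853, mR=-30/109; mL+mR=-366/1853 → advance -1; mR−mL=-6/17 → turn -1·90°
n=1: pose=(-6,2,W); sL=24/41, sR=24/37; mL=-48/1517, mR=-12/37; mL+mR=-540/1517 → advance -1; mR−mL=-12/41 → turn -1·90°
n=2: pose=(-5,2,N); sL=3/4, sR=30/29; mL=-33/232, mR=-15/29; mL+mR=-153/232 → advance -1; mR−mL=-3/8 → turn -1·90°
n=3: pose=(-5,1,E); sL=24/25, sR=120/149; mL=288/3725, mR=-60/149; mL+mR=-1212/3725 → advance -1; mR−mL=-12/25 → turn -1·90°
n=4: pose=(-6,1,S); sL=12/17, sR=60/109; mL=144/1853, mR=-30/109; mL+mR=-366/1853 → advance -1; mR−mL=-6/17 → turn -1·90°
n=5: pose=(-6,2,W); sL=24/41, sR=24/37; mL=-48/1517, mR=-12/37; mL+mR=-540/1517 → advance -1; mR−mL=-12/41 → turn -1·90°
n=6: pose=(-5,2,N); sL=3/4, sR=30/29; mL=-33/232, mR=-15/29; mL+mR=-153/232 → advance -1; mR−mL=-3/8 → turn -1·90°
n=7: pose=(-5,1,E); sL=24/25, sR=120/149; mL=288/3725, mR=-60/149; mL+mR=-1212/3725 → advance -1; mR−mL=-12/25 → turn -1·90°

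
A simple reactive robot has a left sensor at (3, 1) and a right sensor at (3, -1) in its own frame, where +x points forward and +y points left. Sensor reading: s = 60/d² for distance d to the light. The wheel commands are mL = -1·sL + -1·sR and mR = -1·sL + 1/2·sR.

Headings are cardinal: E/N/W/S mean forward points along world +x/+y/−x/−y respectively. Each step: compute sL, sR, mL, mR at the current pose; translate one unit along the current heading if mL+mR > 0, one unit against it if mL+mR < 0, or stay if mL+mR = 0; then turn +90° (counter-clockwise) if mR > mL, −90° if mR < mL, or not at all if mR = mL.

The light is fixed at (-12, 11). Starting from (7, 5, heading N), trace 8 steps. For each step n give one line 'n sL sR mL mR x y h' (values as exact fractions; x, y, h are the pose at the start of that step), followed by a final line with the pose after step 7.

n=0: pose=(7,5,N); sL=20/111, sR=60/409; mL=-14840/45399, mR=-4850/45399; mL+mR=-19690/45399 → advance -1; mR−mL=90/409 → turn +1·90°
n=1: pose=(7,4,W); sL=3/16, sR=15/73; mL=-459/1168, mR=-99/1168; mL+mR=-279/584 → advance -1; mR−mL=45/146 → turn +1·90°
n=2: pose=(8,4,S); sL=60/541, sR=60/461; mL=-60120/249401, mR=-11430/249401; mL+mR=-71550/249401 → advance -1; mR−mL=90/461 → turn +1·90°
n=3: pose=(8,5,E); sL=30/277, sR=30/289; mL=-16980/80053, mR=-4515/80053; mL+mR=-21495/80053 → advance -1; mR−mL=45/289 → turn +1·90°
n=4: pose=(7,5,N); sL=20/111, sR=60/409; mL=-14840/45399, mR=-4850/45399; mL+mR=-19690/45399 → advance -1; mR−mL=90/409 → turn +1·90°
n=5: pose=(7,4,W); sL=3/16, sR=15/73; mL=-459/1168, mR=-99/1168; mL+mR=-279/584 → advance -1; mR−mL=45/146 → turn +1·90°
n=6: pose=(8,4,S); sL=60/541, sR=60/461; mL=-60120/249401, mR=-11430/249401; mL+mR=-71550/249401 → advance -1; mR−mL=90/461 → turn +1·90°
n=7: pose=(8,5,E); sL=30/277, sR=30/289; mL=-16980/80053, mR=-4515/80053; mL+mR=-21495/80053 → advance -1; mR−mL=45/289 → turn +1·90°

0 20/111 60/409 -14840/45399 -4850/45399 7 5 N
1 3/16 15/73 -459/1168 -99/1168 7 4 W
2 60/541 60/461 -60120/249401 -11430/249401 8 4 S
3 30/277 30/289 -16980/80053 -4515/80053 8 5 E
4 20/111 60/409 -14840/45399 -4850/45399 7 5 N
5 3/16 15/73 -459/1168 -99/1168 7 4 W
6 60/541 60/461 -60120/249401 -11430/249401 8 4 S
7 30/277 30/289 -16980/80053 -4515/80053 8 5 E
final 7 5 N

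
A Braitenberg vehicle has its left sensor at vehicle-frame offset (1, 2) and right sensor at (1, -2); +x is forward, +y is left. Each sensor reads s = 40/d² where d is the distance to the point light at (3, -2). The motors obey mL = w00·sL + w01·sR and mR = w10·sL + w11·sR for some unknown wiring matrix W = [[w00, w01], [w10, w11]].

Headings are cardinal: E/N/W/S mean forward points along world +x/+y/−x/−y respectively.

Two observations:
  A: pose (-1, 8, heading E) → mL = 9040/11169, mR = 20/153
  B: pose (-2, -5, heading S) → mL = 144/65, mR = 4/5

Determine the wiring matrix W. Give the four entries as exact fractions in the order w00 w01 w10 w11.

obs A: pose=(-1,8,E) → sL=40/153, sR=40/73, mL=9040/11169, mR=20/153
obs B: pose=(-2,-5,S) → sL=8/5, sR=8/13, mL=144/65, mR=4/5
sensor matrix S = [[40/153, 40/73], [8/5, 8/13]]; det S = -103936/145197
solve [mL_A; mL_B] = S·[w00; w01] and [mR_A; mR_B] = S·[w10; w11]:
  w00 = 1, w01 = 1, w10 = 1/2, w11 = 0

1 1 1/2 0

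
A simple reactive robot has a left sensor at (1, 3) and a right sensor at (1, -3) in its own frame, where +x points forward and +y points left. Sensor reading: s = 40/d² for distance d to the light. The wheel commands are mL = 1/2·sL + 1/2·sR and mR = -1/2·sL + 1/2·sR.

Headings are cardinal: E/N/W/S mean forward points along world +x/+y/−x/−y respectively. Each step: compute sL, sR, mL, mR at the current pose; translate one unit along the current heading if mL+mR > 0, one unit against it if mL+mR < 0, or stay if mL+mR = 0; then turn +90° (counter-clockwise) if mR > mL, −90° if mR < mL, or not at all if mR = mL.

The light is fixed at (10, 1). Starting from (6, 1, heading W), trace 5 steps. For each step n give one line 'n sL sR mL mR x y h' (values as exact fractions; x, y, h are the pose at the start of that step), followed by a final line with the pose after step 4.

0 20/17 20/17 20/17 0 6 1 W
1 8/13 8 56/13 48/13 5 1 N
2 5/4 2 13/8 3/8 5 2 E
3 40 40/49 1000/49 -960/49 6 2 S
4 20/17 20/17 20/17 0 6 1 W
final 5 1 N

n=0: pose=(6,1,W); sL=20/17, sR=20/17; mL=20/17, mR=0; mL+mR=20/17 → advance +1; mR−mL=-20/17 → turn -1·90°
n=1: pose=(5,1,N); sL=8/13, sR=8; mL=56/13, mR=48/13; mL+mR=8 → advance +1; mR−mL=-8/13 → turn -1·90°
n=2: pose=(5,2,E); sL=5/4, sR=2; mL=13/8, mR=3/8; mL+mR=2 → advance +1; mR−mL=-5/4 → turn -1·90°
n=3: pose=(6,2,S); sL=40, sR=40/49; mL=1000/49, mR=-960/49; mL+mR=40/49 → advance +1; mR−mL=-40 → turn -1·90°
n=4: pose=(6,1,W); sL=20/17, sR=20/17; mL=20/17, mR=0; mL+mR=20/17 → advance +1; mR−mL=-20/17 → turn -1·90°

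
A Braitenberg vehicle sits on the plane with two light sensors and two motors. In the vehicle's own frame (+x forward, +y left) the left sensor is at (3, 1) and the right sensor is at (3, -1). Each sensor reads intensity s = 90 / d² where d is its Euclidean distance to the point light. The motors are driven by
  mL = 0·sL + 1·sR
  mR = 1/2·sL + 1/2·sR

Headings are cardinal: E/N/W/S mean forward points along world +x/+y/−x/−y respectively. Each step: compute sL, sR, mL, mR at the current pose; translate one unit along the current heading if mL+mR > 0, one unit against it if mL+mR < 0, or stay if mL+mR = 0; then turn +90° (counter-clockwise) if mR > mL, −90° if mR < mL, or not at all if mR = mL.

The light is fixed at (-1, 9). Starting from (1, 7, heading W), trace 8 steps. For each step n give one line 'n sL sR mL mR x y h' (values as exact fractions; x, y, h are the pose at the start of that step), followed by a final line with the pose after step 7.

n=0: pose=(1,7,W); sL=9, sR=45; mL=45, mR=27; mL+mR=72 → advance +1; mR−mL=-18 → turn -1·90°
n=1: pose=(0,7,N); sL=90, sR=18; mL=18, mR=54; mL+mR=72 → advance +1; mR−mL=36 → turn +1·90°
n=2: pose=(0,8,W); sL=45/4, sR=45/2; mL=45/2, mR=135/8; mL+mR=315/8 → advance +1; mR−mL=-45/8 → turn -1·90°
n=3: pose=(-1,8,N); sL=18, sR=18; mL=18, mR=18; mL+mR=36 → advance +1; mR−mL=0 → turn +0·90°
n=4: pose=(-1,9,N); sL=9, sR=9; mL=9, mR=9; mL+mR=18 → advance +1; mR−mL=0 → turn +0·90°
n=5: pose=(-1,10,N); sL=90/17, sR=90/17; mL=90/17, mR=90/17; mL+mR=180/17 → advance +1; mR−mL=0 → turn +0·90°
n=6: pose=(-1,11,N); sL=45/13, sR=45/13; mL=45/13, mR=45/13; mL+mR=90/13 → advance +1; mR−mL=0 → turn +0·90°
n=7: pose=(-1,12,N); sL=90/37, sR=90/37; mL=90/37, mR=90/37; mL+mR=180/37 → advance +1; mR−mL=0 → turn +0·90°

0 9 45 45 27 1 7 W
1 90 18 18 54 0 7 N
2 45/4 45/2 45/2 135/8 0 8 W
3 18 18 18 18 -1 8 N
4 9 9 9 9 -1 9 N
5 90/17 90/17 90/17 90/17 -1 10 N
6 45/13 45/13 45/13 45/13 -1 11 N
7 90/37 90/37 90/37 90/37 -1 12 N
final -1 13 N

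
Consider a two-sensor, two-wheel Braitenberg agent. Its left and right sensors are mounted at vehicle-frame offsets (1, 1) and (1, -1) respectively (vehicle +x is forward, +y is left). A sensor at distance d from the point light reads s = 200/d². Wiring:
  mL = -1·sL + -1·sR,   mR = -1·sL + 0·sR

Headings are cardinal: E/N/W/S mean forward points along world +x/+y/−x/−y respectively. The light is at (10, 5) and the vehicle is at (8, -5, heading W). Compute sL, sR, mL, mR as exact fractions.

left sensor world pos  = (7, -6); dL² = 130
right sensor world pos = (7, -4); dR² = 90
sL = 200/130 = 20/13
sR = 200/90 = 20/9
mL = -1·sL + -1·sR = -440/117
mR = -1·sL + 0·sR = -20/13

20/13 20/9 -440/117 -20/13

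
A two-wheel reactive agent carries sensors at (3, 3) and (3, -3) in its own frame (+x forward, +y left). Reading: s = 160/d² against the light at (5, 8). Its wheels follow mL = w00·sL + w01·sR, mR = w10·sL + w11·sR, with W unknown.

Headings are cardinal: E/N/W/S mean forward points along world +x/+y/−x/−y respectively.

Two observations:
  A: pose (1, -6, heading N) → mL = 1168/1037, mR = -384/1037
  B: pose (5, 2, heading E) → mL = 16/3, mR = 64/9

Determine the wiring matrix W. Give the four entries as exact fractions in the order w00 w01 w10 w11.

obs A: pose=(1,-6,N) → sL=16/17, sR=80/61, mL=1168/1037, mR=-384/1037
obs B: pose=(5,2,E) → sL=80/9, sR=16/9, mL=16/3, mR=64/9
sensor matrix S = [[16/17, 80/61], [80/9, 16/9]]; det S = -93184/9333
solve [mL_A; mL_B] = S·[w00; w01] and [mR_A; mR_B] = S·[w10; w11]:
  w00 = 1/2, w01 = 1/2, w10 = 1, w11 = -1

1/2 1/2 1 -1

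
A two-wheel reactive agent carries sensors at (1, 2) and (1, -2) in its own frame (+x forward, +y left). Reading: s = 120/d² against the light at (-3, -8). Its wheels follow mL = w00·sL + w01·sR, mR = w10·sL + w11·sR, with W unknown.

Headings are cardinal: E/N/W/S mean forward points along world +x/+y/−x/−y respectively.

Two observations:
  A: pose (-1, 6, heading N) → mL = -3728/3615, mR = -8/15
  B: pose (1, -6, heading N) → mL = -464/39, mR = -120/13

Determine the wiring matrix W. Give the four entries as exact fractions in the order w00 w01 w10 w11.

obs A: pose=(-1,6,N) → sL=8/15, sR=120/241, mL=-3728/3615, mR=-8/15
obs B: pose=(1,-6,N) → sL=120/13, sR=8/3, mL=-464/39, mR=-120/13
sensor matrix S = [[8/15, 120/241], [120/13, 8/3]]; det S = -447488/140985
solve [mL_A; mL_B] = S·[w00; w01] and [mR_A; mR_B] = S·[w10; w11]:
  w00 = -1, w01 = -1, w10 = -1, w11 = 0

-1 -1 -1 0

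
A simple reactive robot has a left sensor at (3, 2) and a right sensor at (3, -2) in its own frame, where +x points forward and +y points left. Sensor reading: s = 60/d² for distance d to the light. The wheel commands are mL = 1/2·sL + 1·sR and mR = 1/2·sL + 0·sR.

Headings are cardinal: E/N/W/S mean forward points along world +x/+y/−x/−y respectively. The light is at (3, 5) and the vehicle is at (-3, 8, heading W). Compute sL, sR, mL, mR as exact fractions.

left sensor world pos  = (-6, 6); dL² = 82
right sensor world pos = (-6, 10); dR² = 106
sL = 60/82 = 30/41
sR = 60/106 = 30/53
mL = 1/2·sL + 1·sR = 2025/2173
mR = 1/2·sL + 0·sR = 15/41

30/41 30/53 2025/2173 15/41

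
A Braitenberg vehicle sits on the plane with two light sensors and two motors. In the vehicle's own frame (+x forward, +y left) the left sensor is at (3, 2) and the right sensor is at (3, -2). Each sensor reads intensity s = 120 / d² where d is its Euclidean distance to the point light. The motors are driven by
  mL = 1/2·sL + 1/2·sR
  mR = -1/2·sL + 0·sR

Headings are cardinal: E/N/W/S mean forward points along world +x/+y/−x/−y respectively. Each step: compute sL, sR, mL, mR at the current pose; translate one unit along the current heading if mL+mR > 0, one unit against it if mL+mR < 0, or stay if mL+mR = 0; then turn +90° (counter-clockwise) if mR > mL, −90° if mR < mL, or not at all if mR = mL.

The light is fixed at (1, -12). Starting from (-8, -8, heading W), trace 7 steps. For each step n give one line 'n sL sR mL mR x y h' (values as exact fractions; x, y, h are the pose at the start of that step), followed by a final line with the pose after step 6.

0 30/37 2/3 82/111 -15/37 -8 -8 W
1 120/193 120/113 18360/21809 -60/193 -9 -8 N
2 60/49 60/29 2340/1421 -30/49 -9 -7 E
3 120/53 24/25 2136/1325 -60/53 -8 -7 S
4 30/37 2/3 82/111 -15/37 -8 -8 W
5 120/193 120/113 18360/21809 -60/193 -9 -8 N
6 60/49 60/29 2340/1421 -30/49 -9 -7 E
final -8 -7 S

n=0: pose=(-8,-8,W); sL=30/37, sR=2/3; mL=82/111, mR=-15/37; mL+mR=1/3 → advance +1; mR−mL=-127/111 → turn -1·90°
n=1: pose=(-9,-8,N); sL=120/193, sR=120/113; mL=18360/21809, mR=-60/193; mL+mR=60/113 → advance +1; mR−mL=-25140/21809 → turn -1·90°
n=2: pose=(-9,-7,E); sL=60/49, sR=60/29; mL=2340/1421, mR=-30/49; mL+mR=30/29 → advance +1; mR−mL=-3210/1421 → turn -1·90°
n=3: pose=(-8,-7,S); sL=120/53, sR=24/25; mL=2136/1325, mR=-60/53; mL+mR=12/25 → advance +1; mR−mL=-3636/1325 → turn -1·90°
n=4: pose=(-8,-8,W); sL=30/37, sR=2/3; mL=82/111, mR=-15/37; mL+mR=1/3 → advance +1; mR−mL=-127/111 → turn -1·90°
n=5: pose=(-9,-8,N); sL=120/193, sR=120/113; mL=18360/21809, mR=-60/193; mL+mR=60/113 → advance +1; mR−mL=-25140/21809 → turn -1·90°
n=6: pose=(-9,-7,E); sL=60/49, sR=60/29; mL=2340/1421, mR=-30/49; mL+mR=30/29 → advance +1; mR−mL=-3210/1421 → turn -1·90°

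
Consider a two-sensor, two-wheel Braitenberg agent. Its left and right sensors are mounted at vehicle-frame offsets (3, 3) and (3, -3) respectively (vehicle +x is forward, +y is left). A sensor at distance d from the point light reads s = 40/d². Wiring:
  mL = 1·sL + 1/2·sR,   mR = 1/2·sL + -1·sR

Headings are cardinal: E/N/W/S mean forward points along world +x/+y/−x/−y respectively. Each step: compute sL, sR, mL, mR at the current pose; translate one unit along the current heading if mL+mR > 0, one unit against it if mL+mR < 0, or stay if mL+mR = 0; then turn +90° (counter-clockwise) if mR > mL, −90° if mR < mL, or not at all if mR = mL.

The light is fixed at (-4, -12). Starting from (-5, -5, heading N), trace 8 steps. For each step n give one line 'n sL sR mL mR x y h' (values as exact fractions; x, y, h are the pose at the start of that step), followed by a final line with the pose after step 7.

n=0: pose=(-5,-5,N); sL=10/29, sR=5/13; mL=405/754, mR=-80/377; mL+mR=245/754 → advance +1; mR−mL=-565/754 → turn -1·90°
n=1: pose=(-5,-4,E); sL=8/25, sR=40/29; mL=732/725, mR=-884/725; mL+mR=-152/725 → advance -1; mR−mL=-1616/725 → turn -1·90°
n=2: pose=(-6,-4,S); sL=20/13, sR=4/5; mL=126/65, mR=-2/65; mL+mR=124/65 → advance +1; mR−mL=-128/65 → turn -1·90°
n=3: pose=(-6,-5,W); sL=40/41, sR=8/25; mL=1164/1025, mR=172/1025; mL+mR=1336/1025 → advance +1; mR−mL=-992/1025 → turn -1·90°
n=4: pose=(-7,-5,N); sL=5/17, sR=2/5; mL=42/85, mR=-43/170; mL+mR=41/170 → advance +1; mR−mL=-127/170 → turn -1·90°
n=5: pose=(-7,-4,E); sL=40/121, sR=8/5; mL=684/605, mR=-868/605; mL+mR=-184/605 → advance -1; mR−mL=-1552/605 → turn -1·90°
n=6: pose=(-8,-4,S); sL=20/13, sR=20/37; mL=870/481, mR=110/481; mL+mR=980/481 → advance +1; mR−mL=-760/481 → turn -1·90°
n=7: pose=(-8,-5,W); sL=8/13, sR=40/149; mL=1452/1937, mR=76/1937; mL+mR=1528/1937 → advance +1; mR−mL=-1376/1937 → turn -1·90°

0 10/29 5/13 405/754 -80/377 -5 -5 N
1 8/25 40/29 732/725 -884/725 -5 -4 E
2 20/13 4/5 126/65 -2/65 -6 -4 S
3 40/41 8/25 1164/1025 172/1025 -6 -5 W
4 5/17 2/5 42/85 -43/170 -7 -5 N
5 40/121 8/5 684/605 -868/605 -7 -4 E
6 20/13 20/37 870/481 110/481 -8 -4 S
7 8/13 40/149 1452/1937 76/1937 -8 -5 W
final -9 -5 N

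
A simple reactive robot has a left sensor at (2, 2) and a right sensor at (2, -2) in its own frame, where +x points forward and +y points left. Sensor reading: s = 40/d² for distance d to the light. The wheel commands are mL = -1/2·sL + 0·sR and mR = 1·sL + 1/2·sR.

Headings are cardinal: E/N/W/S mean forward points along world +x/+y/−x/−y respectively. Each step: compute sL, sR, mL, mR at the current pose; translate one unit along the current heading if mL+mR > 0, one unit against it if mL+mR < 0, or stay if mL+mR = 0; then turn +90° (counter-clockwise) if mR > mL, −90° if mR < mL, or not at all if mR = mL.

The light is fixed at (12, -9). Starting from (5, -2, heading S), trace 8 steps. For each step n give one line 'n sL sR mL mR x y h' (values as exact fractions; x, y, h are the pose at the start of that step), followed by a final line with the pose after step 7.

n=0: pose=(5,-2,S); sL=4/5, sR=20/53; mL=-2/5, mR=262/265; mL+mR=156/265 → advance +1; mR−mL=368/265 → turn +1·90°
n=1: pose=(5,-3,E); sL=40/89, sR=40/41; mL=-20/89, mR=3420/3649; mL+mR=2600/3649 → advance +1; mR−mL=4240/3649 → turn +1·90°
n=2: pose=(6,-3,N); sL=5/16, sR=1/2; mL=-5/32, mR=9/16; mL+mR=13/32 → advance +1; mR−mL=23/32 → turn +1·90°
n=3: pose=(6,-2,W); sL=40/89, sR=8/29; mL=-20/89, mR=1516/2581; mL+mR=936/2581 → advance +1; mR−mL=2096/2581 → turn +1·90°
n=4: pose=(5,-2,S); sL=4/5, sR=20/53; mL=-2/5, mR=262/265; mL+mR=156/265 → advance +1; mR−mL=368/265 → turn +1·90°
n=5: pose=(5,-3,E); sL=40/89, sR=40/41; mL=-20/89, mR=3420/3649; mL+mR=2600/3649 → advance +1; mR−mL=4240/3649 → turn +1·90°
n=6: pose=(6,-3,N); sL=5/16, sR=1/2; mL=-5/32, mR=9/16; mL+mR=13/32 → advance +1; mR−mL=23/32 → turn +1·90°
n=7: pose=(6,-2,W); sL=40/89, sR=8/29; mL=-20/89, mR=1516/2581; mL+mR=936/2581 → advance +1; mR−mL=2096/2581 → turn +1·90°

0 4/5 20/53 -2/5 262/265 5 -2 S
1 40/89 40/41 -20/89 3420/3649 5 -3 E
2 5/16 1/2 -5/32 9/16 6 -3 N
3 40/89 8/29 -20/89 1516/2581 6 -2 W
4 4/5 20/53 -2/5 262/265 5 -2 S
5 40/89 40/41 -20/89 3420/3649 5 -3 E
6 5/16 1/2 -5/32 9/16 6 -3 N
7 40/89 8/29 -20/89 1516/2581 6 -2 W
final 5 -2 S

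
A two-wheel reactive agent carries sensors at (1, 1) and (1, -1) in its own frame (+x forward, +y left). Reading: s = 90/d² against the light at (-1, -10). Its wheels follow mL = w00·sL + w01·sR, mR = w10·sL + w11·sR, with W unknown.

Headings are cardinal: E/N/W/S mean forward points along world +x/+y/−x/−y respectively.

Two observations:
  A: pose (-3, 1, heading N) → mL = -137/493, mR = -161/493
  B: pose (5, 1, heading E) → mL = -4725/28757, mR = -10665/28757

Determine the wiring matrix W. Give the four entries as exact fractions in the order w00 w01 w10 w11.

obs A: pose=(-3,1,N) → sL=10/17, sR=18/29, mL=-137/493, mR=-161/493
obs B: pose=(5,1,E) → sL=90/193, sR=90/149, mL=-4725/28757, mR=-10665/28757
sensor matrix S = [[10/17, 18/29], [90/193, 90/149]]; det S = 933840/14177201
solve [mL_A; mL_B] = S·[w00; w01] and [mR_A; mR_B] = S·[w10; w11]:
  w00 = -1, w01 = 1/2, w10 = 1/2, w11 = -1

-1 1/2 1/2 -1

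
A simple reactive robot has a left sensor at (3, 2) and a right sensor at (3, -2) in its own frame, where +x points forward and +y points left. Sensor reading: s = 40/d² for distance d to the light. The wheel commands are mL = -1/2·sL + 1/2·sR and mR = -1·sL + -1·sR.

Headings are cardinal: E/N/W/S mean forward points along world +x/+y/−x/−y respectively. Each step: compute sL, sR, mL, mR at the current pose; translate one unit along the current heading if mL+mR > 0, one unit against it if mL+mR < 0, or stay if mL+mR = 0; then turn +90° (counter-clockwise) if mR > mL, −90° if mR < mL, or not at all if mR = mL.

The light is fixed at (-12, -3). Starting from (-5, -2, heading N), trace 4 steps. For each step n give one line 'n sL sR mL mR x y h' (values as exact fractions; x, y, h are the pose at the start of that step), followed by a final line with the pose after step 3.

n=0: pose=(-5,-2,N); sL=40/41, sR=40/97; mL=-1120/3977, mR=-5520/3977; mL+mR=-6640/3977 → advance -1; mR−mL=-4400/3977 → turn -1·90°
n=1: pose=(-5,-3,E); sL=5/13, sR=5/13; mL=0, mR=-10/13; mL+mR=-10/13 → advance -1; mR−mL=-10/13 → turn -1·90°
n=2: pose=(-6,-3,S); sL=40/73, sR=8/5; mL=192/365, mR=-784/365; mL+mR=-592/365 → advance -1; mR−mL=-976/365 → turn -1·90°
n=3: pose=(-6,-2,W); sL=4, sR=20/9; mL=-8/9, mR=-56/9; mL+mR=-64/9 → advance -1; mR−mL=-16/3 → turn -1·90°

0 40/41 40/97 -1120/3977 -5520/3977 -5 -2 N
1 5/13 5/13 0 -10/13 -5 -3 E
2 40/73 8/5 192/365 -784/365 -6 -3 S
3 4 20/9 -8/9 -56/9 -6 -2 W
final -5 -2 N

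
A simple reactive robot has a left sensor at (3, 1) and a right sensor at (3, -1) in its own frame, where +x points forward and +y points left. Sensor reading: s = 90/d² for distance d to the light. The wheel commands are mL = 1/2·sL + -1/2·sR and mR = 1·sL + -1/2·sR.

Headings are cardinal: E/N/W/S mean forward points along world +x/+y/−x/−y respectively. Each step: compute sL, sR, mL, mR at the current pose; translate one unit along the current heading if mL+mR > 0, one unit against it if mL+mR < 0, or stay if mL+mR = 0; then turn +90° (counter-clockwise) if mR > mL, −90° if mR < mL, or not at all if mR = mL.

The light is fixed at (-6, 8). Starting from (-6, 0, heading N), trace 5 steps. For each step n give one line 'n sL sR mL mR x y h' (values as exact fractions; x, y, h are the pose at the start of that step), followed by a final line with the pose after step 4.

n=0: pose=(-6,0,N); sL=45/13, sR=45/13; mL=0, mR=45/26; mL+mR=45/26 → advance +1; mR−mL=45/26 → turn +1·90°
n=1: pose=(-6,1,W); sL=90/73, sR=2; mL=-28/73, mR=17/73; mL+mR=-11/73 → advance -1; mR−mL=45/73 → turn +1·90°
n=2: pose=(-5,1,S); sL=45/52, sR=9/10; mL=-9/520, mR=27/65; mL+mR=207/520 → advance +1; mR−mL=45/104 → turn +1·90°
n=3: pose=(-5,0,E); sL=18/13, sR=90/97; mL=288/1261, mR=1161/1261; mL+mR=1449/1261 → advance +1; mR−mL=9/13 → turn +1·90°
n=4: pose=(-4,0,N); sL=45/13, sR=45/17; mL=90/221, mR=945/442; mL+mR=1125/442 → advance +1; mR−mL=45/26 → turn +1·90°

0 45/13 45/13 0 45/26 -6 0 N
1 90/73 2 -28/73 17/73 -6 1 W
2 45/52 9/10 -9/520 27/65 -5 1 S
3 18/13 90/97 288/1261 1161/1261 -5 0 E
4 45/13 45/17 90/221 945/442 -4 0 N
final -4 1 W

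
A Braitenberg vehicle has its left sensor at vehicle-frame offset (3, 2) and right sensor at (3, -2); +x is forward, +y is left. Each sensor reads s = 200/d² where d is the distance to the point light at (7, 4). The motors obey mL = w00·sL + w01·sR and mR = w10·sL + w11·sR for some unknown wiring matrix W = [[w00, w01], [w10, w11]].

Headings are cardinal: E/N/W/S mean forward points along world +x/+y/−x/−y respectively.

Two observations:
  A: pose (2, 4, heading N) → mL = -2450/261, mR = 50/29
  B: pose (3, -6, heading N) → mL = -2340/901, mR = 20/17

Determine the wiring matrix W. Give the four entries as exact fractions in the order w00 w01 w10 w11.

obs A: pose=(2,4,N) → sL=100/29, sR=100/9, mL=-2450/261, mR=50/29
obs B: pose=(3,-6,N) → sL=40/17, sR=200/53, mL=-2340/901, mR=20/17
sensor matrix S = [[100/29, 100/9], [40/17, 200/53]]; det S = -3088000/235161
solve [mL_A; mL_B] = S·[w00; w01] and [mR_A; mR_B] = S·[w10; w11]:
  w00 = 1/2, w01 = -1, w10 = 1/2, w11 = 0

1/2 -1 1/2 0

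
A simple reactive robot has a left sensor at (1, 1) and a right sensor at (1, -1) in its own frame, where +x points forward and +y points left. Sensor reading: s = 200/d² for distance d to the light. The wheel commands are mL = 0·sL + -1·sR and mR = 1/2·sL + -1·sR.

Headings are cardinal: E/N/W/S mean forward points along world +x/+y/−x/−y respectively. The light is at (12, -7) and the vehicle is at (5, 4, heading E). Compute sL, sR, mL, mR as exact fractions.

10/9 25/17 -25/17 -140/153

left sensor world pos  = (6, 5); dL² = 180
right sensor world pos = (6, 3); dR² = 136
sL = 200/180 = 10/9
sR = 200/136 = 25/17
mL = 0·sL + -1·sR = -25/17
mR = 1/2·sL + -1·sR = -140/153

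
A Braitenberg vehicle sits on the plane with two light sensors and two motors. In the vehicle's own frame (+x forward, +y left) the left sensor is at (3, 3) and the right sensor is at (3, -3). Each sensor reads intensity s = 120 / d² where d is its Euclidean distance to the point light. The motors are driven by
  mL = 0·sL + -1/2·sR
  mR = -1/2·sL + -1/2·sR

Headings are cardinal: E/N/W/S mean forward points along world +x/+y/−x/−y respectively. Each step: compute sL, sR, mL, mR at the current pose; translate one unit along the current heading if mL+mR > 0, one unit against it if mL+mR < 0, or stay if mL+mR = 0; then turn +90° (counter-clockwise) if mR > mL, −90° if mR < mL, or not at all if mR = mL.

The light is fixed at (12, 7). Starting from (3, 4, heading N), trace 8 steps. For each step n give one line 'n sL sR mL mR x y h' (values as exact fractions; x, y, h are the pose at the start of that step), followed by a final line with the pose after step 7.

n=0: pose=(3,4,N); sL=5/6, sR=10/3; mL=-5/3, mR=-25/12; mL+mR=-15/4 → advance -1; mR−mL=-5/12 → turn -1·90°
n=1: pose=(3,3,E); sL=120/37, sR=24/17; mL=-12/17, mR=-1464/629; mL+mR=-1908/629 → advance -1; mR−mL=-60/37 → turn -1·90°
n=2: pose=(2,3,S); sL=60/49, sR=60/109; mL=-30/109, mR=-4740/5341; mL+mR=-6210/5341 → advance -1; mR−mL=-30/49 → turn -1·90°
n=3: pose=(2,4,W); sL=24/41, sR=120/169; mL=-60/169, mR=-4488/6929; mL+mR=-6948/6929 → advance -1; mR−mL=-12/41 → turn -1·90°
n=4: pose=(3,4,N); sL=5/6, sR=10/3; mL=-5/3, mR=-25/12; mL+mR=-15/4 → advance -1; mR−mL=-5/12 → turn -1·90°
n=5: pose=(3,3,E); sL=120/37, sR=24/17; mL=-12/17, mR=-1464/629; mL+mR=-1908/629 → advance -1; mR−mL=-60/37 → turn -1·90°
n=6: pose=(2,3,S); sL=60/49, sR=60/109; mL=-30/109, mR=-4740/5341; mL+mR=-6210/5341 → advance -1; mR−mL=-30/49 → turn -1·90°
n=7: pose=(2,4,W); sL=24/41, sR=120/169; mL=-60/169, mR=-4488/6929; mL+mR=-6948/6929 → advance -1; mR−mL=-12/41 → turn -1·90°

0 5/6 10/3 -5/3 -25/12 3 4 N
1 120/37 24/17 -12/17 -1464/629 3 3 E
2 60/49 60/109 -30/109 -4740/5341 2 3 S
3 24/41 120/169 -60/169 -4488/6929 2 4 W
4 5/6 10/3 -5/3 -25/12 3 4 N
5 120/37 24/17 -12/17 -1464/629 3 3 E
6 60/49 60/109 -30/109 -4740/5341 2 3 S
7 24/41 120/169 -60/169 -4488/6929 2 4 W
final 3 4 N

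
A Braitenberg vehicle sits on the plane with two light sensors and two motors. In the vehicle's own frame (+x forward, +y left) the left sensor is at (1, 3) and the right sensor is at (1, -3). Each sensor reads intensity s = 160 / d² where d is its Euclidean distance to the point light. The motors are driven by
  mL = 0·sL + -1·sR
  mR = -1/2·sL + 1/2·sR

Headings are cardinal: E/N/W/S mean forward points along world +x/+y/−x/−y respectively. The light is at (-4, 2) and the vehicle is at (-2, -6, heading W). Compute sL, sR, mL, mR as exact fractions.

left sensor world pos  = (-3, -9); dL² = 122
right sensor world pos = (-3, -3); dR² = 26
sL = 160/122 = 80/61
sR = 160/26 = 80/13
mL = 0·sL + -1·sR = -80/13
mR = -1/2·sL + 1/2·sR = 1920/793

80/61 80/13 -80/13 1920/793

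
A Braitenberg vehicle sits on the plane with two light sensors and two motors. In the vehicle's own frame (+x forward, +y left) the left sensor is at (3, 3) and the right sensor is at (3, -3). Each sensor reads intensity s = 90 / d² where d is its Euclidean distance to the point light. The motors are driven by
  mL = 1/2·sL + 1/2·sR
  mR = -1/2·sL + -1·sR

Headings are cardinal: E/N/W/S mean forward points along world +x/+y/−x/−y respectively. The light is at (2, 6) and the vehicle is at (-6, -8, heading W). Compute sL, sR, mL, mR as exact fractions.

9/41 45/121 1467/4961 -4779/9922

left sensor world pos  = (-9, -11); dL² = 410
right sensor world pos = (-9, -5); dR² = 242
sL = 90/410 = 9/41
sR = 90/242 = 45/121
mL = 1/2·sL + 1/2·sR = 1467/4961
mR = -1/2·sL + -1·sR = -4779/9922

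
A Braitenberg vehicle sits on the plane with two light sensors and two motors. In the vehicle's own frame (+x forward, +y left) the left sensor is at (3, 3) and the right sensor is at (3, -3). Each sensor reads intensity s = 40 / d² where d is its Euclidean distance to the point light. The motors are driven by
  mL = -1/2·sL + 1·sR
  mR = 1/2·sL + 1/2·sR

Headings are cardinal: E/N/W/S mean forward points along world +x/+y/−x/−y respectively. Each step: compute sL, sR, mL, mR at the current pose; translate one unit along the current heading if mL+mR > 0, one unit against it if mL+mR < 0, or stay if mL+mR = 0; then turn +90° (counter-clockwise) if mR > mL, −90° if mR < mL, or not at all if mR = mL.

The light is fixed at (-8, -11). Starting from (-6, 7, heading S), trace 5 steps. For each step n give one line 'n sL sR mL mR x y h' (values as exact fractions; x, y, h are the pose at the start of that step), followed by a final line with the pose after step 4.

0 4/25 20/113 274/2825 476/2825 -6 7 S
1 8/85 40/221 148/1105 152/1105 -6 6 E
2 1/10 10/109 91/2180 209/2180 -5 6 N
3 8/45 40/441 4/2205 296/2205 -5 7 W
4 4/25 20/113 274/2825 476/2825 -6 7 S
final -6 6 E

n=0: pose=(-6,7,S); sL=4/25, sR=20/113; mL=274/2825, mR=476/2825; mL+mR=30/113 → advance +1; mR−mL=202/2825 → turn +1·90°
n=1: pose=(-6,6,E); sL=8/85, sR=40/221; mL=148/1105, mR=152/1105; mL+mR=60/221 → advance +1; mR−mL=4/1105 → turn +1·90°
n=2: pose=(-5,6,N); sL=1/10, sR=10/109; mL=91/2180, mR=209/2180; mL+mR=15/109 → advance +1; mR−mL=59/1090 → turn +1·90°
n=3: pose=(-5,7,W); sL=8/45, sR=40/441; mL=4/2205, mR=296/2205; mL+mR=20/147 → advance +1; mR−mL=292/2205 → turn +1·90°
n=4: pose=(-6,7,S); sL=4/25, sR=20/113; mL=274/2825, mR=476/2825; mL+mR=30/113 → advance +1; mR−mL=202/2825 → turn +1·90°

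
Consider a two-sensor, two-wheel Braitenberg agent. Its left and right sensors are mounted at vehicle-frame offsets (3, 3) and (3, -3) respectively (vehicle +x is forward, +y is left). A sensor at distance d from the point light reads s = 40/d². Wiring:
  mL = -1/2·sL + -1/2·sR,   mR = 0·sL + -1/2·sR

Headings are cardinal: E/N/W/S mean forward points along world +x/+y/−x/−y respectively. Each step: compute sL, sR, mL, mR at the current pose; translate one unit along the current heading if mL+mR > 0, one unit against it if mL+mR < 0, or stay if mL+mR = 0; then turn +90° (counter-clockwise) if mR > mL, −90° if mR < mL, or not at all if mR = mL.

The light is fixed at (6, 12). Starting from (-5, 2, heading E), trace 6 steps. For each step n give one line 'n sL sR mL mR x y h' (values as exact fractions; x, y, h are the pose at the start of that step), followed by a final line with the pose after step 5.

n=0: pose=(-5,2,E); sL=40/113, sR=40/233; mL=-6920/26329, mR=-20/233; mL+mR=-9180/26329 → advance -1; mR−mL=20/113 → turn +1·90°
n=1: pose=(-6,2,N); sL=20/137, sR=4/13; mL=-404/1781, mR=-2/13; mL+mR=-678/1781 → advance -1; mR−mL=10/137 → turn +1·90°
n=2: pose=(-6,1,W); sL=40/421, sR=40/289; mL=-14200/121669, mR=-20/289; mL+mR=-22620/121669 → advance -1; mR−mL=20/421 → turn +1·90°
n=3: pose=(-5,1,S); sL=2/13, sR=5/49; mL=-163/1274, mR=-5/98; mL+mR=-114/637 → advance -1; mR−mL=1/13 → turn +1·90°
n=4: pose=(-5,2,E); sL=40/113, sR=40/233; mL=-6920/26329, mR=-20/233; mL+mR=-9180/26329 → advance -1; mR−mL=20/113 → turn +1·90°
n=5: pose=(-6,2,N); sL=20/137, sR=4/13; mL=-404/1781, mR=-2/13; mL+mR=-678/1781 → advance -1; mR−mL=10/137 → turn +1·90°

0 40/113 40/233 -6920/26329 -20/233 -5 2 E
1 20/137 4/13 -404/1781 -2/13 -6 2 N
2 40/421 40/289 -14200/121669 -20/289 -6 1 W
3 2/13 5/49 -163/1274 -5/98 -5 1 S
4 40/113 40/233 -6920/26329 -20/233 -5 2 E
5 20/137 4/13 -404/1781 -2/13 -6 2 N
final -6 1 W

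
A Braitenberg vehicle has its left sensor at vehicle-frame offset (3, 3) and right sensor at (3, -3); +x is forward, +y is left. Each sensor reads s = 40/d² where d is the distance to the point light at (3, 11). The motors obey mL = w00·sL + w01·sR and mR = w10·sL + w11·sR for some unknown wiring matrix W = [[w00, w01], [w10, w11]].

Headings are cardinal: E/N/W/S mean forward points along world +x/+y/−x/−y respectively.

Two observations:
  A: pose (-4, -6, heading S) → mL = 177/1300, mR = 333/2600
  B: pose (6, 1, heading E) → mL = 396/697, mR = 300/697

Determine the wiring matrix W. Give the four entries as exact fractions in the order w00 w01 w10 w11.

1 1/2 1/2 1

obs A: pose=(-4,-6,S) → sL=5/52, sR=2/25, mL=177/1300, mR=333/2600
obs B: pose=(6,1,E) → sL=8/17, sR=8/41, mL=396/697, mR=300/697
sensor matrix S = [[5/52, 2/25], [8/17, 8/41]]; det S = -4278/226525
solve [mL_A; mL_B] = S·[w00; w01] and [mR_A; mR_B] = S·[w10; w11]:
  w00 = 1, w01 = 1/2, w10 = 1/2, w11 = 1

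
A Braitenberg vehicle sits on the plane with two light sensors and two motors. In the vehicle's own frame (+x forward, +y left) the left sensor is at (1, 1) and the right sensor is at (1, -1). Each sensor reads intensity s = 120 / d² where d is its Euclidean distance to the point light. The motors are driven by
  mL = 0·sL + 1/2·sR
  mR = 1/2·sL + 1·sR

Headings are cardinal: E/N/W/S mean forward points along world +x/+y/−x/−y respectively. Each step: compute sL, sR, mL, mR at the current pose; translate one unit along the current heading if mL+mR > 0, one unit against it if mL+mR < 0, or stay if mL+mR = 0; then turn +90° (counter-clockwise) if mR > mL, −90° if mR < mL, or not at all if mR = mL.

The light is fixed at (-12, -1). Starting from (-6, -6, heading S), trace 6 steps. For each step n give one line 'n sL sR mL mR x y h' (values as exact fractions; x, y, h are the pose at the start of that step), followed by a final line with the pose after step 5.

n=0: pose=(-6,-6,S); sL=24/17, sR=120/61; mL=60/61, mR=2772/1037; mL+mR=3792/1037 → advance +1; mR−mL=1752/1037 → turn +1·90°
n=1: pose=(-6,-7,E); sL=60/37, sR=60/49; mL=30/49, mR=3690/1813; mL+mR=4800/1813 → advance +1; mR−mL=2580/1813 → turn +1·90°
n=2: pose=(-5,-7,N); sL=120/61, sR=120/89; mL=60/89, mR=12660/5429; mL+mR=16320/5429 → advance +1; mR−mL=9000/5429 → turn +1·90°
n=3: pose=(-5,-6,W); sL=5/3, sR=30/13; mL=15/13, mR=245/78; mL+mR=335/78 → advance +1; mR−mL=155/78 → turn +1·90°
n=4: pose=(-6,-6,S); sL=24/17, sR=120/61; mL=60/61, mR=2772/1037; mL+mR=3792/1037 → advance +1; mR−mL=1752/1037 → turn +1·90°
n=5: pose=(-6,-7,E); sL=60/37, sR=60/49; mL=30/49, mR=3690/1813; mL+mR=4800/1813 → advance +1; mR−mL=2580/1813 → turn +1·90°

0 24/17 120/61 60/61 2772/1037 -6 -6 S
1 60/37 60/49 30/49 3690/1813 -6 -7 E
2 120/61 120/89 60/89 12660/5429 -5 -7 N
3 5/3 30/13 15/13 245/78 -5 -6 W
4 24/17 120/61 60/61 2772/1037 -6 -6 S
5 60/37 60/49 30/49 3690/1813 -6 -7 E
final -5 -7 N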